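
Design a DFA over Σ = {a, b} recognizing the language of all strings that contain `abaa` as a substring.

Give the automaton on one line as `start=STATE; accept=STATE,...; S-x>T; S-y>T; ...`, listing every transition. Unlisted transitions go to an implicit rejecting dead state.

start=s0; accept=s4; s0-a>s1; s0-b>s0; s1-a>s1; s1-b>s2; s2-a>s3; s2-b>s0; s3-a>s4; s3-b>s2; s4-a>s4; s4-b>s4

Track how much of `abaa` has been matched so far: state s0 is no progress, s4 is the absorbing accept state reached once `abaa` has occurred. Intermediate states record partial matches; on a mismatch, fall back to the longest reusable overlap.
        a   b  
>  s0   s1  s0 
   s1   s1  s2 
   s2   s3  s0 
   s3   s4  s2 
 * s4   s4  s4 
(> = start, * = accepting)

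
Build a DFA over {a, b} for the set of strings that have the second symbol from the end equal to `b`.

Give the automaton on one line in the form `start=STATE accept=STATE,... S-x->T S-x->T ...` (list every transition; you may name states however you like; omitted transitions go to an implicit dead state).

Because acceptance depends on a position counted from the end, the machine has to buffer the most recent 2 symbols. Make each state the string of the last up-to-2 symbols read; on input `x` shift the window left and append `x`. Accept when the buffered window has length 2 and begins with `b`.
        a   b  
>  S0   S1  S2 
   S1   S3  S4 
   S2   S5  S6 
   S3   S3  S4 
   S4   S5  S6 
 * S5   S3  S4 
 * S6   S5  S6 
(> = start, * = accepting)

start=S0 accept=S5,S6 S0-a->S1 S0-b->S2 S1-a->S3 S1-b->S4 S2-a->S5 S2-b->S6 S3-a->S3 S3-b->S4 S4-a->S5 S4-b->S6 S5-a->S3 S5-b->S4 S6-a->S5 S6-b->S6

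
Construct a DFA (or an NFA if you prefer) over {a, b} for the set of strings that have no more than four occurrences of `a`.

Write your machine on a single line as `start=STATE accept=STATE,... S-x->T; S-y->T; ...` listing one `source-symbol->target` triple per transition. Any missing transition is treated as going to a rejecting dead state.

Count `a`s, saturating at 5: states q0 through q4 mean 0 through 4 `a`s seen; q5 means more than 4. Each `a` increments (capped at q5); other symbols loop. Accept from {q0, q1, q2, q3, q4}.
6 states suffice.
        a   b  
>* q0   q1  q0 
 * q1   q2  q1 
 * q2   q3  q2 
 * q3   q4  q3 
 * q4   q5  q4 
   q5   q5  q5 
(> = start, * = accepting)

start=q0; accept=q0,q1,q2,q3,q4; q0-a->q1; q0-b->q0; q1-a->q2; q1-b->q1; q2-a->q3; q2-b->q2; q3-a->q4; q3-b->q3; q4-a->q5; q4-b->q4; q5-a->q5; q5-b->q5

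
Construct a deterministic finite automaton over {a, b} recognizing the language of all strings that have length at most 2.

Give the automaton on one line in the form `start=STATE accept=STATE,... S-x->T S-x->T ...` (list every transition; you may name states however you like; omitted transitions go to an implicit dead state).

start=q0 accept=q0,q1,q2 q0-a->q1 q0-b->q1 q1-a->q2 q1-b->q2 q2-a->q3 q2-b->q3 q3-a->q3 q3-b->q3

We only need to distinguish lengths 0, 1, …, 2, and '>2'. Chain q0 → q1 → q2 → q3 on every symbol, with q3 looping. Accepting states: {q0, q1, q2}.
4 states suffice.
        a   b  
>* q0   q1  q1 
 * q1   q2  q2 
 * q2   q3  q3 
   q3   q3  q3 
(> = start, * = accepting)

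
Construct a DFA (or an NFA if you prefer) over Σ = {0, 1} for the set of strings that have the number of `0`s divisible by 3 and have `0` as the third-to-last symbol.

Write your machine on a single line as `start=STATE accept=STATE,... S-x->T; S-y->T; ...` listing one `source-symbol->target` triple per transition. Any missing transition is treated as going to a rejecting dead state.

start=A; accept=E,H,I,L; A-0->B; A-1->A; B-0->C; B-1->D; C-0->E; C-1->F; D-0->G; D-1->D; E-0->B; E-1->H; F-0->I; F-1->J; G-0->K; G-1->F; H-0->B; H-1->L; I-0->B; I-1->M; J-0->N; J-1->J; K-0->B; K-1->H; L-0->B; L-1->A; M-0->B; M-1->L; N-0->B; N-1->M

Handle the two conditions separately and then intersect. One (3 states) tracks the count of `0`s modulo 3; the other (15 states) tracks the last 3 symbols read. Each combined state is a pair, one component from each; accept when both components accept. Equivalent product states are then merged.
With 14 states:
       0  1 
>  A   B  A 
   B   C  D 
   C   E  F 
   D   G  D 
 * E   B  H 
   F   I  J 
   G   K  F 
 * H   B  L 
 * I   B  M 
   J   N  J 
   K   B  H 
 * L   B  A 
   M   B  L 
   N   B  M 
(> = start, * = accepting)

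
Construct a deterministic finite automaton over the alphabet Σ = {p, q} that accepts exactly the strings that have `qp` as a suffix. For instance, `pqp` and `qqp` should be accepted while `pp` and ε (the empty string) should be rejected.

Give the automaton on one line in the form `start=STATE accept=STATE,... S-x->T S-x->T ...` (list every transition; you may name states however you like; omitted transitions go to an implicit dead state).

Remember how much of `qp` the current input suffix matches. State S0 means no match yet; S1 means the last symbol is `q`; S2 means the last 2 symbols are `qp`. Only S2 accepts. On a mismatch, fall back to the longest proper suffix that is still a prefix of `qp`.
A 3-state machine:
        p   q  
>  S0   S0  S1 
   S1   S2  S1 
 * S2   S0  S1 
(> = start, * = accepting)

start=S0 accept=S2 S0-p->S0 S0-q->S1 S1-p->S2 S1-q->S1 S2-p->S0 S2-q->S1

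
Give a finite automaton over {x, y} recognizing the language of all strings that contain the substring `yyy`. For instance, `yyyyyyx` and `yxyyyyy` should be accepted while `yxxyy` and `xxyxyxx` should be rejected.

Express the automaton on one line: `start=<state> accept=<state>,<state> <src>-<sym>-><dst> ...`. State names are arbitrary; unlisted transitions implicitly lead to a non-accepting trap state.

States S0..S2 record the length of the longest prefix of `yyy` that matches the current input suffix. Reaching S3 means `yyy` has been seen, and we stay there forever. Accept from S3.
A 4-state machine:
        x   y  
>  S0   S0  S1 
   S1   S0  S2 
   S2   S0  S3 
 * S3   S3  S3 
(> = start, * = accepting)

start=S0 accept=S3 S0-x->S0 S0-y->S1 S1-x->S0 S1-y->S2 S2-x->S0 S2-y->S3 S3-x->S3 S3-y->S3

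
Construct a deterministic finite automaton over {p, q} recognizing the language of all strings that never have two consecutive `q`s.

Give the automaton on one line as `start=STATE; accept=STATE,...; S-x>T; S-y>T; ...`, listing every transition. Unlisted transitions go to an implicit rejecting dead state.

This is the complement of 'contains `qq`'. Use the same substring-matching states — S0 through S2 holding how much of `qq` has just been matched — but flip the accepting set: everything except the trap S2 accepts.
With 3 states:
        p   q  
>* S0   S0  S1 
 * S1   S0  S2 
   S2   S2  S2 
(> = start, * = accepting)

start=S0; accept=S0,S1; S0-p>S0; S0-q>S1; S1-p>S0; S1-q>S2; S2-p>S2; S2-q>S2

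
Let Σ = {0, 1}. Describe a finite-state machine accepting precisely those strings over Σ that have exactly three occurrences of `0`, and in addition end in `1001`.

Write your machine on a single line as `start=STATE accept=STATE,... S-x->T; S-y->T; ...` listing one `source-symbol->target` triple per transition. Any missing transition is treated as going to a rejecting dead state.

start=s0; accept=s6; s0-0->s1; s0-1->s0; s1-0->s2; s1-1->s3; s2-0->s2; s2-1->s2; s3-0->s4; s3-1->s3; s4-0->s5; s4-1->s2; s5-0->s2; s5-1->s6; s6-0->s2; s6-1->s2

Run two small machines in parallel and take their product. The first has 5 states tracking the count of `0`s, saturating at 4; the second has 5 states tracking how much of the suffix `1001` has currently been matched. A product state is a pair (one from each), accepting exactly when both do. After merging equivalent states the machine shrinks.
A 7-state machine:
        0   1  
>  s0   s1  s0 
   s1   s2  s3 
   s2   s2  s2 
   s3   s4  s3 
   s4   s5  s2 
   s5   s2  s6 
 * s6   s2  s2 
(> = start, * = accepting)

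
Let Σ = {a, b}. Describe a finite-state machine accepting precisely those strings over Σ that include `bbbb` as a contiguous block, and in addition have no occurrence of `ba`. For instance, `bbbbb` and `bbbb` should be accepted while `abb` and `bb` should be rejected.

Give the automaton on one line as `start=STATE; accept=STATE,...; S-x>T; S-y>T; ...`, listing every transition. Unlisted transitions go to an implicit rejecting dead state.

start=q0; accept=q7; q0-a>q0; q0-b>q1; q1-a>q2; q1-b>q3; q2-a>q2; q2-b>q4; q3-a>q2; q3-b>q5; q4-a>q2; q4-b>q6; q5-a>q2; q5-b>q7; q6-a>q2; q6-b>q8; q7-a>q9; q7-b>q7; q8-a>q2; q8-b>q9; q9-a>q9; q9-b>q9

Run two small machines in parallel and take their product. The first has 5 states tracking whether and how much of `bbbb` has been seen; the second has 3 states tracking partial matches of the forbidden pattern `ba`. A product state is a pair (one from each), accepting exactly when both do.
10 states suffice.
        a   b  
>  q0   q0  q1 
   q1   q2  q3 
   q2   q2  q4 
   q3   q2  q5 
   q4   q2  q6 
   q5   q2  q7 
   q6   q2  q8 
 * q7   q9  q7 
   q8   q2  q9 
   q9   q9  q9 
(> = start, * = accepting)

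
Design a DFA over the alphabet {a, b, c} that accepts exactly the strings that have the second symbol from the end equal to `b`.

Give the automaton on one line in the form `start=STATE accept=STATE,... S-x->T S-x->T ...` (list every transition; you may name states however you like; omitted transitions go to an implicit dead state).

start=s0 accept=s7,s8,s9 s0-a->s1 s0-b->s2 s0-c->s3 s1-a->s4 s1-b->s5 s1-c->s6 s2-a->s7 s2-b->s8 s2-c->s9 s3-a->s10 s3-b->s11 s3-c->s12 s4-a->s4 s4-b->s5 s4-c->s6 s5-a->s7 s5-b->s8 s5-c->s9 s6-a->s10 s6-b->s11 s6-c->s12 s7-a->s4 s7-b->s5 s7-c->s6 s8-a->s7 s8-b->s8 s8-c->s9 s9-a->s10 s9-b->s11 s9-c->s12 s10-a->s4 s10-b->s5 s10-c->s6 s11-a->s7 s11-b->s8 s11-c->s9 s12-a->s10 s12-b->s11 s12-c->s12

Because acceptance depends on a position counted from the end, the machine has to buffer the most recent 2 symbols. Make each state the string of the last up-to-2 symbols read; on input `x` shift the window left and append `x`. Accept when the buffered window has length 2 and begins with `b`.
With 13 states:
          a    b    c  
>  s0     s1   s2   s3 
   s1     s4   s5   s6 
   s2     s7   s8   s9 
   s3    s10  s11  s12 
   s4     s4   s5   s6 
   s5     s7   s8   s9 
   s6    s10  s11  s12 
 * s7     s4   s5   s6 
 * s8     s7   s8   s9 
 * s9    s10  s11  s12 
   s10    s4   s5   s6 
   s11    s7   s8   s9 
   s12   s10  s11  s12 
(> = start, * = accepting)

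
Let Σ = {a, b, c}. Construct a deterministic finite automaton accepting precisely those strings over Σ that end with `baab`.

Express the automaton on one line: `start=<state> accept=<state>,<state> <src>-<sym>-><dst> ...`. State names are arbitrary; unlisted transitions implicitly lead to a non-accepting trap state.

Remember how much of `baab` the current input suffix matches. State s0 means no match yet; s1 means the last symbol is `b`; s2 means the last 2 symbols are `ba`; s3 means the last 3 symbols are `baa`; s4 means the last 4 symbols are `baab`. Only s4 accepts. On a mismatch, fall back to the longest proper suffix that is still a prefix of `baab`.
5 states suffice.
        a   b   c  
>  s0   s0  s1  s0 
   s1   s2  s1  s0 
   s2   s3  s1  s0 
   s3   s0  s4  s0 
 * s4   s2  s1  s0 
(> = start, * = accepting)

start=s0 accept=s4 s0-a->s0 s0-b->s1 s0-c->s0 s1-a->s2 s1-b->s1 s1-c->s0 s2-a->s3 s2-b->s1 s2-c->s0 s3-a->s0 s3-b->s4 s3-c->s0 s4-a->s2 s4-b->s1 s4-c->s0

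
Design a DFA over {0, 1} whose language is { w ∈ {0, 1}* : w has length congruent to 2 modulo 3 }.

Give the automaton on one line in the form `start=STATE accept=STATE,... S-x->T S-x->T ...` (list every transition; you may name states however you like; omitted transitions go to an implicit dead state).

Only the length mod 3 matters, so use a 3-cycle: from any state, every input symbol moves to the next state, wrapping C back to A. Mark C accepting.
       0  1 
>  A   B  B 
   B   C  C 
 * C   A  A 
(> = start, * = accepting)

start=A accept=C A-0->B A-1->B B-0->C B-1->C C-0->A C-1->A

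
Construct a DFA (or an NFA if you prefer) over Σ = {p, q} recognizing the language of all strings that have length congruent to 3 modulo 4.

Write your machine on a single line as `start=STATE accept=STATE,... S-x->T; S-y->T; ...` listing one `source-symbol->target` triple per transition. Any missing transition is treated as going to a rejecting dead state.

Only the length mod 4 matters, so use a 4-cycle: from any state, every input symbol moves to the next state, wrapping S3 back to S0. Mark S3 accepting.
With 4 states:
        p   q  
>  S0   S1  S1 
   S1   S2  S2 
   S2   S3  S3 
 * S3   S0  S0 
(> = start, * = accepting)

start=S0; accept=S3; S0-p->S1; S0-q->S1; S1-p->S2; S1-q->S2; S2-p->S3; S2-q->S3; S3-p->S0; S3-q->S0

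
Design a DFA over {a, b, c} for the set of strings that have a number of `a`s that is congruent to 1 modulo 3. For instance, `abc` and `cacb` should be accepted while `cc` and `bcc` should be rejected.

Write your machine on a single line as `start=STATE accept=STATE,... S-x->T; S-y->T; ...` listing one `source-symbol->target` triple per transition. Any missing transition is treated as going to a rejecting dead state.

start=S0; accept=S1; S0-a->S1; S0-b->S0; S0-c->S0; S1-a->S2; S1-b->S1; S1-c->S1; S2-a->S0; S2-b->S2; S2-c->S2

The only thing that matters is how many `a`s have appeared, reduced mod 3. Use one state per residue: S0 for 0, …, S2 for 2. Reading `a` moves to the next residue; anything else stays put. S1 is accepting.
With 3 states:
        a   b   c  
>  S0   S1  S0  S0 
 * S1   S2  S1  S1 
   S2   S0  S2  S2 
(> = start, * = accepting)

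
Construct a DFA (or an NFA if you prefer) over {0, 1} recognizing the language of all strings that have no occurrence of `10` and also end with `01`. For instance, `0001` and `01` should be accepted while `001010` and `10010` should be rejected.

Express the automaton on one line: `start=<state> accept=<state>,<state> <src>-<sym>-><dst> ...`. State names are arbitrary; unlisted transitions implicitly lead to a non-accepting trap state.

start=q0 accept=q3 q0-0->q1 q0-1->q2 q1-0->q1 q1-1->q3 q2-0->q2 q2-1->q2 q3-0->q2 q3-1->q2

Run two small machines in parallel and take their product. The first has 3 states tracking partial matches of the forbidden pattern `10`; the second has 3 states tracking how much of the suffix `01` has currently been matched. A product state is a pair (one from each), accepting exactly when both do. Equivalent product states are then merged.
4 states suffice.
        0   1  
>  q0   q1  q2 
   q1   q1  q3 
   q2   q2  q2 
 * q3   q2  q2 
(> = start, * = accepting)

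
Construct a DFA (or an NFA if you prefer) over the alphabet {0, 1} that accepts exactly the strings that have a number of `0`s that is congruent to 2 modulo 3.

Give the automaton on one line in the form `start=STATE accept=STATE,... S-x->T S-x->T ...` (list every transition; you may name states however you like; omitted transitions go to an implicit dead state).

The only thing that matters is how many `0`s have appeared, reduced mod 3. Use one state per residue: s0 for 0, …, s2 for 2. Reading `0` moves to the next residue; anything else stays put. s2 is accepting.
With 3 states:
        0   1  
>  s0   s1  s0 
   s1   s2  s1 
 * s2   s0  s2 
(> = start, * = accepting)

start=s0 accept=s2 s0-0->s1 s0-1->s0 s1-0->s2 s1-1->s1 s2-0->s0 s2-1->s2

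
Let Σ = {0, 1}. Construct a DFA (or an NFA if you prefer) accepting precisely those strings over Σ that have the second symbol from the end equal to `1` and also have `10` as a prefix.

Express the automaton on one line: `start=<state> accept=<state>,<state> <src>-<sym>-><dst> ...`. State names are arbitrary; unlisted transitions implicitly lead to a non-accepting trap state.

Handle the two conditions separately and then intersect. One (7 states) tracks the last 2 symbols read; the other (4 states) tracks whether the input so far still matches the prefix `10`. Each combined state is a pair, one component from each; accept when both components accept. After merging equivalent states the machine shrinks.
        0   1  
>  S0   S1  S2 
   S1   S1  S1 
   S2   S3  S1 
 * S3   S4  S5 
   S4   S4  S5 
   S5   S3  S6 
 * S6   S3  S6 
(> = start, * = accepting)

start=S0 accept=S3,S6 S0-0->S1 S0-1->S2 S1-0->S1 S1-1->S1 S2-0->S3 S2-1->S1 S3-0->S4 S3-1->S5 S4-0->S4 S4-1->S5 S5-0->S3 S5-1->S6 S6-0->S3 S6-1->S6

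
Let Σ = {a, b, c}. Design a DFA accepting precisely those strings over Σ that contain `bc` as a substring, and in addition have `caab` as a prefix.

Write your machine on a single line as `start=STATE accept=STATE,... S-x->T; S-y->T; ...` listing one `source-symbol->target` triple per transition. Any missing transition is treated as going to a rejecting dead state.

start=s0; accept=s7; s0-a->s1; s0-b->s1; s0-c->s2; s1-a->s1; s1-b->s1; s1-c->s1; s2-a->s3; s2-b->s1; s2-c->s1; s3-a->s4; s3-b->s1; s3-c->s1; s4-a->s1; s4-b->s5; s4-c->s1; s5-a->s6; s5-b->s5; s5-c->s7; s6-a->s6; s6-b->s5; s6-c->s6; s7-a->s7; s7-b->s7; s7-c->s7

Handle the two conditions separately and then intersect. One (3 states) tracks whether and how much of `bc` has been seen; the other (6 states) tracks whether the input so far still matches the prefix `caab`. Each combined state is a pair, one component from each; accept when both components accept. Equivalent product states are then merged.
With 8 states:
        a   b   c  
>  s0   s1  s1  s2 
   s1   s1  s1  s1 
   s2   s3  s1  s1 
   s3   s4  s1  s1 
   s4   s1  s5  s1 
   s5   s6  s5  s7 
   s6   s6  s5  s6 
 * s7   s7  s7  s7 
(> = start, * = accepting)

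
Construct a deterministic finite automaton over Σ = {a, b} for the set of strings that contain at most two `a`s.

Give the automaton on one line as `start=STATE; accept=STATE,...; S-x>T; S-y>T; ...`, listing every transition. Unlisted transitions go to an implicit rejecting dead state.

Count `a`s, saturating at 3: states s0 through s2 mean 0 through 2 `a`s seen; s3 means more than 2. Each `a` increments (capped at s3); other symbols loop. Accept from {s0, s1, s2}.
4 states suffice.
        a   b  
>* s0   s1  s0 
 * s1   s2  s1 
 * s2   s3  s2 
   s3   s3  s3 
(> = start, * = accepting)

start=s0; accept=s0,s1,s2; s0-a>s1; s0-b>s0; s1-a>s2; s1-b>s1; s2-a>s3; s2-b>s2; s3-a>s3; s3-b>s3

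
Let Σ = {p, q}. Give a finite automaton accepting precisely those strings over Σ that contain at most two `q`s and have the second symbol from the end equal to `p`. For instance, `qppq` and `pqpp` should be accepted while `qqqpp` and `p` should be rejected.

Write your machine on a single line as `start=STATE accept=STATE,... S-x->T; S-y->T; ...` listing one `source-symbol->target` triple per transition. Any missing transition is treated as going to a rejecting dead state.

start=s0; accept=s3,s4,s7,s8,s11; s0-p->s1; s0-q->s2; s1-p->s3; s1-q->s4; s2-p->s5; s2-q->s6; s3-p->s3; s3-q->s4; s4-p->s5; s4-q->s6; s5-p->s7; s5-q->s8; s6-p->s9; s6-q->s10; s7-p->s7; s7-q->s8; s8-p->s9; s8-q->s10; s9-p->s11; s9-q->s10; s10-p->s10; s10-q->s10; s11-p->s11; s11-q->s10

Handle the two conditions separately and then intersect. The first has 4 states tracking the count of `q`s, saturating at 3; the second has 7 states tracking the last 2 symbols read. A product state is a pair (one from each), accepting exactly when both do. Equivalent product states are then merged.
A 12-state machine:
          p    q  
>  s0     s1   s2 
   s1     s3   s4 
   s2     s5   s6 
 * s3     s3   s4 
 * s4     s5   s6 
   s5     s7   s8 
   s6     s9  s10 
 * s7     s7   s8 
 * s8     s9  s10 
   s9    s11  s10 
   s10   s10  s10 
 * s11   s11  s10 
(> = start, * = accepting)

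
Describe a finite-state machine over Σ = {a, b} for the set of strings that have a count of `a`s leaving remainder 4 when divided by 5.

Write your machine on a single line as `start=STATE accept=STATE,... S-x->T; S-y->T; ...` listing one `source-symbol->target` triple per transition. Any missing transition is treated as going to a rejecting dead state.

Keep the running count of `a`s modulo 5: each `a` advances along the cycle S0 → S1 → S2 → S3 → S4 → S0 while other symbols loop. Accept at S4.
A 5-state machine:
        a   b  
>  S0   S1  S0 
   S1   S2  S1 
   S2   S3  S2 
   S3   S4  S3 
 * S4   S0  S4 
(> = start, * = accepting)

start=S0; accept=S4; S0-a->S1; S0-b->S0; S1-a->S2; S1-b->S1; S2-a->S3; S2-b->S2; S3-a->S4; S3-b->S3; S4-a->S0; S4-b->S4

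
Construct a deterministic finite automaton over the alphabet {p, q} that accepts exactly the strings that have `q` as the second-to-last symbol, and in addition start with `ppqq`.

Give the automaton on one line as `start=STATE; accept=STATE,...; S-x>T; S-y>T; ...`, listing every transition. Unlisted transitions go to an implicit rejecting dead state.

Build one automaton per condition and run them in lockstep. One (7 states) tracks the last 2 symbols read; the other (6 states) tracks whether the input so far still matches the prefix `ppqq`. Each combined state is a pair, one component from each; accept when both components accept.
With 13 states:
          p    q  
>  S0     S1   S2 
   S1     S3   S4 
   S2     S5   S6 
   S3     S7   S8 
   S4     S5   S6 
   S5     S7   S4 
   S6     S5   S6 
   S7     S7   S4 
   S8     S5   S9 
 * S9    S10   S9 
 * S10   S11  S12 
   S11   S11  S12 
   S12   S10   S9 
(> = start, * = accepting)

start=S0; accept=S9,S10; S0-p>S1; S0-q>S2; S1-p>S3; S1-q>S4; S2-p>S5; S2-q>S6; S3-p>S7; S3-q>S8; S4-p>S5; S4-q>S6; S5-p>S7; S5-q>S4; S6-p>S5; S6-q>S6; S7-p>S7; S7-q>S4; S8-p>S5; S8-q>S9; S9-p>S10; S9-q>S9; S10-p>S11; S10-q>S12; S11-p>S11; S11-q>S12; S12-p>S10; S12-q>S9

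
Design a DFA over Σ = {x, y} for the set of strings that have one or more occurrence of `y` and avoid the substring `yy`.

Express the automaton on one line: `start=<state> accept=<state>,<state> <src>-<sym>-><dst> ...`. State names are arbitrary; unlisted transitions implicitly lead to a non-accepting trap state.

Run two small machines in parallel and take their product. One (3 states) tracks the count of `y`s, saturating at 2; the other (3 states) tracks partial matches of the forbidden pattern `yy`. Each combined state is a pair, one component from each; accept when both components accept. Equivalent product states are then merged.
        x   y  
>  S0   S0  S1 
 * S1   S2  S3 
 * S2   S2  S1 
   S3   S3  S3 
(> = start, * = accepting)

start=S0 accept=S1,S2 S0-x->S0 S0-y->S1 S1-x->S2 S1-y->S3 S2-x->S2 S2-y->S1 S3-x->S3 S3-y->S3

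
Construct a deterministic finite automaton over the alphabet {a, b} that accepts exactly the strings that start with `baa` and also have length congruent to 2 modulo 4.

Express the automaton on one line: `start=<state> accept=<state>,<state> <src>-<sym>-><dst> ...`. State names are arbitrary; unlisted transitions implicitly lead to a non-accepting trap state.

start=q0 accept=q7 q0-a->q1 q0-b->q2 q1-a->q1 q1-b->q1 q2-a->q3 q2-b->q1 q3-a->q4 q3-b->q1 q4-a->q5 q4-b->q5 q5-a->q6 q5-b->q6 q6-a->q7 q6-b->q7 q7-a->q4 q7-b->q4

Run two small machines in parallel and take their product. One (5 states) tracks whether the input so far still matches the prefix `baa`; the other (4 states) tracks the input length modulo 4. Each combined state is a pair, one component from each; accept when both components accept. After merging equivalent states the machine shrinks.
An 8-state machine:
        a   b  
>  q0   q1  q2 
   q1   q1  q1 
   q2   q3  q1 
   q3   q4  q1 
   q4   q5  q5 
   q5   q6  q6 
   q6   q7  q7 
 * q7   q4  q4 
(> = start, * = accepting)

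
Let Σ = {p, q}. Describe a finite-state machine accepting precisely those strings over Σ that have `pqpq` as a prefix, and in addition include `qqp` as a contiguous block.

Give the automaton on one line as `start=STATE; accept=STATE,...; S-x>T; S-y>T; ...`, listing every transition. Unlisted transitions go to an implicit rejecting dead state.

Run two small machines in parallel and take their product. The first has 6 states tracking whether the input so far still matches the prefix `pqpq`; the second has 4 states tracking whether and how much of `qqp` has been seen. A product state is a pair (one from each), accepting exactly when both do. After merging equivalent states the machine shrinks.
9 states suffice.
       p  q 
>  A   B  C 
   B   C  D 
   C   C  C 
   D   E  C 
   E   C  F 
   F   G  H 
   G   G  F 
   H   I  H 
 * I   I  I 
(> = start, * = accepting)

start=A; accept=I; A-p>B; A-q>C; B-p>C; B-q>D; C-p>C; C-q>C; D-p>E; D-q>C; E-p>C; E-q>F; F-p>G; F-q>H; G-p>G; G-q>F; H-p>I; H-q>H; I-p>I; I-q>I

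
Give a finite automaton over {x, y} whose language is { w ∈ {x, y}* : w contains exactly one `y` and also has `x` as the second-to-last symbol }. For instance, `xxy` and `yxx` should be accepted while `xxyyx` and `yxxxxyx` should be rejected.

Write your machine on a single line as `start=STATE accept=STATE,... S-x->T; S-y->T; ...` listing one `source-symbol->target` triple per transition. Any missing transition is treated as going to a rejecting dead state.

start=q0; accept=q3,q6; q0-x->q1; q0-y->q2; q1-x->q1; q1-y->q3; q2-x->q4; q2-y->q5; q3-x->q4; q3-y->q5; q4-x->q6; q4-y->q5; q5-x->q5; q5-y->q5; q6-x->q6; q6-y->q5

Handle the two conditions separately and then intersect. One (3 states) tracks the count of `y`s, saturating at 2; the other (7 states) tracks the last 2 symbols read. Each combined state is a pair, one component from each; accept when both components accept. After merging equivalent states the machine shrinks.
7 states suffice.
        x   y  
>  q0   q1  q2 
   q1   q1  q3 
   q2   q4  q5 
 * q3   q4  q5 
   q4   q6  q5 
   q5   q5  q5 
 * q6   q6  q5 
(> = start, * = accepting)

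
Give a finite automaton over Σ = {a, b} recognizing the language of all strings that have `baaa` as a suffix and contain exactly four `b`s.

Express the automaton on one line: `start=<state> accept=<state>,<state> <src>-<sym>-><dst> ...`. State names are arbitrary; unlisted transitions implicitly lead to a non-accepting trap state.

start=q0 accept=q8 q0-a->q0 q0-b->q1 q1-a->q1 q1-b->q2 q2-a->q2 q2-b->q3 q3-a->q3 q3-b->q4 q4-a->q5 q4-b->q6 q5-a->q7 q5-b->q6 q6-a->q6 q6-b->q6 q7-a->q8 q7-b->q6 q8-a->q6 q8-b->q6

Run two small machines in parallel and take their product. One (5 states) tracks how much of the suffix `baaa` has currently been matched; the other (6 states) tracks the count of `b`s, saturating at 5. Each combined state is a pair, one component from each; accept when both components accept. After merging equivalent states the machine shrinks.
9 states suffice.
        a   b  
>  q0   q0  q1 
   q1   q1  q2 
   q2   q2  q3 
   q3   q3  q4 
   q4   q5  q6 
   q5   q7  q6 
   q6   q6  q6 
   q7   q8  q6 
 * q8   q6  q6 
(> = start, * = accepting)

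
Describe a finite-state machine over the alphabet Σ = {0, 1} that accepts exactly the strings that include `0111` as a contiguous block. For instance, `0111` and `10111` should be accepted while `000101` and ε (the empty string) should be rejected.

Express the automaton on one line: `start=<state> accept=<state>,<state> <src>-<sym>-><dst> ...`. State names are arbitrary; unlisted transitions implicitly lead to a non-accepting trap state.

Track how much of `0111` has been matched so far: state A is no progress, E is the absorbing accept state reached once `0111` has occurred. Intermediate states record partial matches; on a mismatch, fall back to the longest reusable overlap.
A 5-state machine:
       0  1 
>  A   B  A 
   B   B  C 
   C   B  D 
   D   B  E 
 * E   E  E 
(> = start, * = accepting)

start=A accept=E A-0->B A-1->A B-0->B B-1->C C-0->B C-1->D D-0->B D-1->E E-0->E E-1->E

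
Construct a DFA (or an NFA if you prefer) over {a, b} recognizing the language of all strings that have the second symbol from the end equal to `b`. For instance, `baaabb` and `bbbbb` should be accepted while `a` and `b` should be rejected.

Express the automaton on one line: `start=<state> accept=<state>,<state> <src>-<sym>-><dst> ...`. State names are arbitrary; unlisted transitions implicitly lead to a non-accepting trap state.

start=S0 accept=S5,S6 S0-a->S1 S0-b->S2 S1-a->S3 S1-b->S4 S2-a->S5 S2-b->S6 S3-a->S3 S3-b->S4 S4-a->S5 S4-b->S6 S5-a->S3 S5-b->S4 S6-a->S5 S6-b->S6

A DFA must remember the last 2 symbols (since which symbol is second-to-last isn't known until the input ends). Use one state per possible window of the last ≤2 symbols; accept from those whose window starts with `b`.
A 7-state machine:
        a   b  
>  S0   S1  S2 
   S1   S3  S4 
   S2   S5  S6 
   S3   S3  S4 
   S4   S5  S6 
 * S5   S3  S4 
 * S6   S5  S6 
(> = start, * = accepting)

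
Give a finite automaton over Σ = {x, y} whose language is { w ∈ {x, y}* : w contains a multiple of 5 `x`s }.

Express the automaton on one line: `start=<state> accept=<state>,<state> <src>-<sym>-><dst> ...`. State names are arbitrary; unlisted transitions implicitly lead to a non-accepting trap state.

start=s0 accept=s0 s0-x->s1 s0-y->s0 s1-x->s2 s1-y->s1 s2-x->s3 s2-y->s2 s3-x->s4 s3-y->s3 s4-x->s0 s4-y->s4

The only thing that matters is how many `x`s have appeared, reduced mod 5. Use one state per residue: s0 for 0, …, s4 for 4. Reading `x` moves to the next residue; anything else stays put. s0 is accepting.
A 5-state machine:
        x   y  
>* s0   s1  s0 
   s1   s2  s1 
   s2   s3  s2 
   s3   s4  s3 
   s4   s0  s4 
(> = start, * = accepting)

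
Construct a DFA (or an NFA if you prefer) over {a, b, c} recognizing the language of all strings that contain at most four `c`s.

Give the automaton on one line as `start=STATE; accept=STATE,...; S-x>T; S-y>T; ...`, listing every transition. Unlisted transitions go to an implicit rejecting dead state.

Count `c`s, saturating at 5: states s0 through s4 mean 0 through 4 `c`s seen; s5 means more than 4. Each `c` increments (capped at s5); other symbols loop. Accept from {s0, s1, s2, s3, s4}.
A 6-state machine:
        a   b   c  
>* s0   s0  s0  s1 
 * s1   s1  s1  s2 
 * s2   s2  s2  s3 
 * s3   s3  s3  s4 
 * s4   s4  s4  s5 
   s5   s5  s5  s5 
(> = start, * = accepting)

start=s0; accept=s0,s1,s2,s3,s4; s0-a>s0; s0-b>s0; s0-c>s1; s1-a>s1; s1-b>s1; s1-c>s2; s2-a>s2; s2-b>s2; s2-c>s3; s3-a>s3; s3-b>s3; s3-c>s4; s4-a>s4; s4-b>s4; s4-c>s5; s5-a>s5; s5-b>s5; s5-c>s5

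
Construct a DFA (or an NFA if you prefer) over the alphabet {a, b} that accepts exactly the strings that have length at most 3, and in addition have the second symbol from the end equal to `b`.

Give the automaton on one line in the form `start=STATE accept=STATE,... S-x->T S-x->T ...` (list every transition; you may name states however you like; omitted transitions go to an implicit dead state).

start=S0 accept=S5,S6 S0-a->S1 S0-b->S2 S1-a->S3 S1-b->S4 S2-a->S5 S2-b->S6 S3-a->S3 S3-b->S3 S4-a->S5 S4-b->S5 S5-a->S3 S5-b->S3 S6-a->S5 S6-b->S5

Run two small machines in parallel and take their product. The first has 5 states tracking the input length, saturating at 4; the second has 7 states tracking the last 2 symbols read. A product state is a pair (one from each), accepting exactly when both do. Equivalent product states are then merged.
With 7 states:
        a   b  
>  S0   S1  S2 
   S1   S3  S4 
   S2   S5  S6 
   S3   S3  S3 
   S4   S5  S5 
 * S5   S3  S3 
 * S6   S5  S5 
(> = start, * = accepting)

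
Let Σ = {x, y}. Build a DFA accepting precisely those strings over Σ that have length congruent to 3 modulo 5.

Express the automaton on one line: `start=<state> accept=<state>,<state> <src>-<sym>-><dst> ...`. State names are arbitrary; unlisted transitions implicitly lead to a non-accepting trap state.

start=q0 accept=q3 q0-x->q1 q0-y->q1 q1-x->q2 q1-y->q2 q2-x->q3 q2-y->q3 q3-x->q4 q3-y->q4 q4-x->q0 q4-y->q0

Only the length mod 5 matters, so use a 5-cycle: from any state, every input symbol moves to the next state, wrapping q4 back to q0. Mark q3 accepting.
        x   y  
>  q0   q1  q1 
   q1   q2  q2 
   q2   q3  q3 
 * q3   q4  q4 
   q4   q0  q0 
(> = start, * = accepting)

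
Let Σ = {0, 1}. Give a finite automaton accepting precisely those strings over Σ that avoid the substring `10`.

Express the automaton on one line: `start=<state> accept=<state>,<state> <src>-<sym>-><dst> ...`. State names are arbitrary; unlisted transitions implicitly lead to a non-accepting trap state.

start=q0 accept=q0,q1 q0-0->q0 q0-1->q1 q1-0->q2 q1-1->q1 q2-0->q2 q2-1->q2

This is the complement of 'contains `10`'. Use the same substring-matching states — q0 through q2 holding how much of `10` has just been matched — but flip the accepting set: everything except the trap q2 accepts.
3 states suffice.
        0   1  
>* q0   q0  q1 
 * q1   q2  q1 
   q2   q2  q2 
(> = start, * = accepting)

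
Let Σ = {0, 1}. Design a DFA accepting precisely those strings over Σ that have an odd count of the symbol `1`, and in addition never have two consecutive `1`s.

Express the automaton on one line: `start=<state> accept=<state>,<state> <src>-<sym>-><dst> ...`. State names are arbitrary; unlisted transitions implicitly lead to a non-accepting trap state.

Run two small machines in parallel and take their product. One (2 states) tracks the count of `1`s modulo 2; the other (3 states) tracks partial matches of the forbidden pattern `11`. Each combined state is a pair, one component from each; accept when both components accept. After merging equivalent states the machine shrinks.
A 5-state machine:
        0   1  
>  S0   S0  S1 
 * S1   S2  S3 
 * S2   S2  S4 
   S3   S3  S3 
   S4   S0  S3 
(> = start, * = accepting)

start=S0 accept=S1,S2 S0-0->S0 S0-1->S1 S1-0->S2 S1-1->S3 S2-0->S2 S2-1->S4 S3-0->S3 S3-1->S3 S4-0->S0 S4-1->S3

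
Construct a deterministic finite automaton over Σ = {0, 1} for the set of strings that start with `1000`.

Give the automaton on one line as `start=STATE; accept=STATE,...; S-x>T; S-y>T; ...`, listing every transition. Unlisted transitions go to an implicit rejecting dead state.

Walk along `1000` while the input agrees: from q0 take `1` to q1, and so on. Any deviation drops to the rejecting sink q5. Once q4 is reached the prefix is confirmed and every continuation is accepted.
A 6-state machine:
        0   1  
>  q0   q5  q1 
   q1   q2  q5 
   q2   q3  q5 
   q3   q4  q5 
 * q4   q4  q4 
   q5   q5  q5 
(> = start, * = accepting)

start=q0; accept=q4; q0-0>q5; q0-1>q1; q1-0>q2; q1-1>q5; q2-0>q3; q2-1>q5; q3-0>q4; q3-1>q5; q4-0>q4; q4-1>q4; q5-0>q5; q5-1>q5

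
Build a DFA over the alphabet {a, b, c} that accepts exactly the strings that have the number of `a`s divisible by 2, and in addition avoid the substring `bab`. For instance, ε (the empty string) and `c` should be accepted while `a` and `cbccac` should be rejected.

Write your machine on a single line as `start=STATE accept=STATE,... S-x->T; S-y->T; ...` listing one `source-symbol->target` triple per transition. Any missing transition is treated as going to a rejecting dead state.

start=s0; accept=s0,s2,s5; s0-a->s1; s0-b->s2; s0-c->s0; s1-a->s0; s1-b->s3; s1-c->s1; s2-a->s4; s2-b->s2; s2-c->s0; s3-a->s5; s3-b->s3; s3-c->s1; s4-a->s0; s4-b->s6; s4-c->s1; s5-a->s1; s5-b->s7; s5-c->s0; s6-a->s7; s6-b->s6; s6-c->s6; s7-a->s6; s7-b->s7; s7-c->s7

Build one automaton per condition and run them in lockstep. One (2 states) tracks the count of `a`s modulo 2; the other (4 states) tracks partial matches of the forbidden pattern `bab`. Each combined state is a pair, one component from each; accept when both components accept.
An 8-state machine:
        a   b   c  
>* s0   s1  s2  s0 
   s1   s0  s3  s1 
 * s2   s4  s2  s0 
   s3   s5  s3  s1 
   s4   s0  s6  s1 
 * s5   s1  s7  s0 
   s6   s7  s6  s6 
   s7   s6  s7  s7 
(> = start, * = accepting)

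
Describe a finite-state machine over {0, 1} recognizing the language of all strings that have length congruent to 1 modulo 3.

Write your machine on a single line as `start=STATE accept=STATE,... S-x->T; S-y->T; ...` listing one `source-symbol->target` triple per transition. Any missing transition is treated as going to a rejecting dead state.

Count input length modulo 3: every symbol advances one step around the cycle s0 → s1 → s2 → s0. Accept at s1.
A 3-state machine:
        0   1  
>  s0   s1  s1 
 * s1   s2  s2 
   s2   s0  s0 
(> = start, * = accepting)

start=s0; accept=s1; s0-0->s1; s0-1->s1; s1-0->s2; s1-1->s2; s2-0->s0; s2-1->s0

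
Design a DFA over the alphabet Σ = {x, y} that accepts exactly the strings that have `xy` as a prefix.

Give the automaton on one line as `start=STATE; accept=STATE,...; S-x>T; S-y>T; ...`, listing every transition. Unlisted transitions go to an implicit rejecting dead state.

start=q0; accept=q2; q0-x>q1; q0-y>q3; q1-x>q3; q1-y>q2; q2-x>q2; q2-y>q2; q3-x>q3; q3-y>q3

Check the first 2 symbols one by one: q0 through q1 record how many have matched `xy` so far; any wrong symbol goes to the dead state q3. After all 2 match we enter the accepting sink q2.
        x   y  
>  q0   q1  q3 
   q1   q3  q2 
 * q2   q2  q2 
   q3   q3  q3 
(> = start, * = accepting)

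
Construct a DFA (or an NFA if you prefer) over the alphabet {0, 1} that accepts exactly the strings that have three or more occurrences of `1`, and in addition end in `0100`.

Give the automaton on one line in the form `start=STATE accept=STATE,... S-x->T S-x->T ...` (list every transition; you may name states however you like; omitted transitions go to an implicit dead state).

Handle the two conditions separately and then intersect. One (5 states) tracks the count of `1`s, saturating at 4; the other (5 states) tracks how much of the suffix `0100` has currently been matched. Each combined state is a pair, one component from each; accept when both components accept.
With 22 states:
          0    1  
>  s0     s1   s2 
   s1     s1   s3 
   s2     s4   s5 
   s3     s6   s5 
   s4     s4   s7 
   s5     s8   s9 
   s6    s10   s7 
   s7    s11   s9 
   s8     s8  s12 
   s9    s13  s14 
   s10    s4   s7 
   s11   s15  s12 
   s12   s16  s14 
   s13   s13  s17 
   s14   s18  s14 
   s15    s8  s12 
   s16   s19  s17 
   s17   s20  s14 
   s18   s18  s17 
 * s19   s13  s17 
   s20   s21  s17 
 * s21   s18  s17 
(> = start, * = accepting)

start=s0 accept=s19,s21 s0-0->s1 s0-1->s2 s1-0->s1 s1-1->s3 s2-0->s4 s2-1->s5 s3-0->s6 s3-1->s5 s4-0->s4 s4-1->s7 s5-0->s8 s5-1->s9 s6-0->s10 s6-1->s7 s7-0->s11 s7-1->s9 s8-0->s8 s8-1->s12 s9-0->s13 s9-1->s14 s10-0->s4 s10-1->s7 s11-0->s15 s11-1->s12 s12-0->s16 s12-1->s14 s13-0->s13 s13-1->s17 s14-0->s18 s14-1->s14 s15-0->s8 s15-1->s12 s16-0->s19 s16-1->s17 s17-0->s20 s17-1->s14 s18-0->s18 s18-1->s17 s19-0->s13 s19-1->s17 s20-0->s21 s20-1->s17 s21-0->s18 s21-1->s17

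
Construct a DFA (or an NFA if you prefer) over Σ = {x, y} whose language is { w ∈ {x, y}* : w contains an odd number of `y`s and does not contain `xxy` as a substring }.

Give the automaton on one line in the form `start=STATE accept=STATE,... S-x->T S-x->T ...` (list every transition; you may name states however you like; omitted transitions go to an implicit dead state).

start=A accept=C,E,F A-x->B A-y->C B-x->D B-y->C C-x->E C-y->A D-x->D D-y->D E-x->F E-y->A F-x->F F-y->D

Handle the two conditions separately and then intersect. One (2 states) tracks the count of `y`s modulo 2; the other (4 states) tracks partial matches of the forbidden pattern `xxy`. Each combined state is a pair, one component from each; accept when both components accept. Minimizing collapses redundant product states.
       x  y 
>  A   B  C 
   B   D  C 
 * C   E  A 
   D   D  D 
 * E   F  A 
 * F   F  D 
(> = start, * = accepting)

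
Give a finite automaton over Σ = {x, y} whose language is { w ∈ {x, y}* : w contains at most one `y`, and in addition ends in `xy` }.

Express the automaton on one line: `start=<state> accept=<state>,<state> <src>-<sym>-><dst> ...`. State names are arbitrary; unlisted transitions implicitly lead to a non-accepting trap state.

Handle the two conditions separately and then intersect. The first has 3 states tracking the count of `y`s, saturating at 2; the second has 3 states tracking how much of the suffix `xy` has currently been matched. A product state is a pair (one from each), accepting exactly when both do.
8 states suffice.
        x   y  
>  s0   s1  s2 
   s1   s1  s3 
   s2   s4  s5 
 * s3   s4  s5 
   s4   s4  s6 
   s5   s7  s5 
   s6   s7  s5 
   s7   s7  s6 
(> = start, * = accepting)

start=s0 accept=s3 s0-x->s1 s0-y->s2 s1-x->s1 s1-y->s3 s2-x->s4 s2-y->s5 s3-x->s4 s3-y->s5 s4-x->s4 s4-y->s6 s5-x->s7 s5-y->s5 s6-x->s7 s6-y->s5 s7-x->s7 s7-y->s6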